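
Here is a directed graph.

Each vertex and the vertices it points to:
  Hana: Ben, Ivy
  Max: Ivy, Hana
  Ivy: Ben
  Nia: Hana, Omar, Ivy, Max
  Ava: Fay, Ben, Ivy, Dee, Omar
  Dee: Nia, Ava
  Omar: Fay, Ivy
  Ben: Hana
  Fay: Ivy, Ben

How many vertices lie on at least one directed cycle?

A vertex is on a directed cycle iff it belongs to a strongly connected component of size ≥ 2 (or has a self-loop).
The vertices on cycles are {Ava, Ben, Dee, Ivy, Hana} — 5 in total.

5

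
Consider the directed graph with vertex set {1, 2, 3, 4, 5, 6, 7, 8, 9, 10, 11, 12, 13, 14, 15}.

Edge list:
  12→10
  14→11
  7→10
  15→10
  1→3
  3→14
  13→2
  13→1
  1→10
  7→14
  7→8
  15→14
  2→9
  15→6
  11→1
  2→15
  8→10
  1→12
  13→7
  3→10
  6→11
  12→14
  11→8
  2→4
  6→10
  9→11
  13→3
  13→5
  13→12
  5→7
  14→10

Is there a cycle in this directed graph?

Yes

DFS with white/gray/black marking, starting from 7:
7 gray
  10 gray
  10 black
  14 gray
    14→10: 10 black — skip
    11 gray
      8 gray
        8→10: 10 black — skip
      8 black
      1 gray
        12 gray
          12→10: 10 black — skip
          12→14: 14 is gray → back edge
Back edge found, so a cycle exists: 14 → 11 → 1 → 12 → 14.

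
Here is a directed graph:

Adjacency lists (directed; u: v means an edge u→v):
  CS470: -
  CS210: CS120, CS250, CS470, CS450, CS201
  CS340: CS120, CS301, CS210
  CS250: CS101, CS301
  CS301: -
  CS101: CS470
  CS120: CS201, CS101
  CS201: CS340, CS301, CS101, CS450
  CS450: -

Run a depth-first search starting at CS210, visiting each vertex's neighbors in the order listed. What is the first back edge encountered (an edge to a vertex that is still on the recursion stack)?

DFS from CS210 (visiting each vertex's neighbors in the order listed); mark gray on enter, black on exit:
CS210 gray
  CS120 gray
    CS201 gray
      CS340 gray
        CS340→CS120: CS120 is gray → back edge
First back edge: CS340 → CS120.

CS340->CS120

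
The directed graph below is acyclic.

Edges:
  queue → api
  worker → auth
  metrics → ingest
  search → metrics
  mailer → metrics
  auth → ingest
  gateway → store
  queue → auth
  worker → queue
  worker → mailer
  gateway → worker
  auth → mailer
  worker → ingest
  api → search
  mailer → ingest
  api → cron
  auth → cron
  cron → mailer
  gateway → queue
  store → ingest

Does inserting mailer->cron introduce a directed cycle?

Yes

Adding mailer→cron creates a cycle iff cron can already reach mailer.
Path from cron: cron → mailer.
So cron → … → mailer → cron is a cycle.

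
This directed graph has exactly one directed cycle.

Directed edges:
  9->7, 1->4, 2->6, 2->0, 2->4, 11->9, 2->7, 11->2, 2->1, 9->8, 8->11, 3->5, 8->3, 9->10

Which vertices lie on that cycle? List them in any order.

8, 9, 11

DFS with gray/black marking from 8:
8 gray
  3 gray
    5 gray
    5 black
  3 black
  11 gray
    9 gray
      7 gray
      7 black
      9→8: 8 is gray → back edge
Back edge closes the cycle 8 → 11 → 9 → 8; its vertices are {8, 9, 11}.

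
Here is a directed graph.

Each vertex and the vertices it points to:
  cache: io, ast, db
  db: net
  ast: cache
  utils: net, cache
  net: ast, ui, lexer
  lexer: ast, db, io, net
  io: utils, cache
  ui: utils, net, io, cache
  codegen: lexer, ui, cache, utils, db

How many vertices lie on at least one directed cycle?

A vertex is on a directed cycle iff it belongs to a strongly connected component of size ≥ 2 (or has a self-loop).
The vertices on cycles are {db, io, ui, ast, net, cache, lexer, utils} — 8 in total.

8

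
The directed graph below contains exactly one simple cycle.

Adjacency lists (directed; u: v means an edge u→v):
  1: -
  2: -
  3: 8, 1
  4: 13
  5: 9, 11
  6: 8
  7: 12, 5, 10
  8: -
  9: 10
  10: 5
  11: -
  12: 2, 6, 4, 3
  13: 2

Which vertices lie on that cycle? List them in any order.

DFS with gray/black marking from 5:
5 gray
  9 gray
    10 gray
      10→5: 5 is gray → back edge
Back edge closes the cycle 5 → 9 → 10 → 5; its vertices are {5, 9, 10}.

5, 9, 10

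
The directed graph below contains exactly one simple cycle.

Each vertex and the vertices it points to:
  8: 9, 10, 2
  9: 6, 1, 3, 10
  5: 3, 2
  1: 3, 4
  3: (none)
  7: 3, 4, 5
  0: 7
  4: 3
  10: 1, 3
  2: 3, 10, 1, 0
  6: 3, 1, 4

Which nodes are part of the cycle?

0, 2, 5, 7

DFS with gray/black marking from 2:
2 gray
  3 gray
  3 black
  10 gray
    1 gray
      1→3: 3 black — skip
      4 gray
        4→3: 3 black — skip
      4 black
    1 black
    10→3: 3 black — skip
  10 black
  2→1: 1 black — skip
  0 gray
    7 gray
      7→3: 3 black — skip
      7→4: 4 black — skip
      5 gray
        5→3: 3 black — skip
        5→2: 2 is gray → back edge
Back edge closes the cycle 2 → 0 → 7 → 5 → 2; its vertices are {0, 2, 5, 7}.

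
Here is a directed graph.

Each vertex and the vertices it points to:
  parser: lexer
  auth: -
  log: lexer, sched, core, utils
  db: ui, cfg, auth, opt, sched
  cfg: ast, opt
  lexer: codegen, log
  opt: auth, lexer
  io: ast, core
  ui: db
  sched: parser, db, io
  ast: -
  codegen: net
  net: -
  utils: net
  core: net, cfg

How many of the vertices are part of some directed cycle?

10

A vertex is on a directed cycle iff it belongs to a strongly connected component of size ≥ 2 (or has a self-loop).
The vertices on cycles are {db, io, ui, cfg, log, opt, core, lexer, sched, parser} — 10 in total.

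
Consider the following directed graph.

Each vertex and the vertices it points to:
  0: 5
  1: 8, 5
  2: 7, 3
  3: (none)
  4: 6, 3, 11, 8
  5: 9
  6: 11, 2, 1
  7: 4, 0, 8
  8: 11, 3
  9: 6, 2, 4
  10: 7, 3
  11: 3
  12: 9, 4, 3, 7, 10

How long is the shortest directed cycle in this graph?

For each vertex v, BFS finds the shortest path from v back to v.
The shortest such closed walk is 9 → 6 → 1 → 5 → 9, length 4.

4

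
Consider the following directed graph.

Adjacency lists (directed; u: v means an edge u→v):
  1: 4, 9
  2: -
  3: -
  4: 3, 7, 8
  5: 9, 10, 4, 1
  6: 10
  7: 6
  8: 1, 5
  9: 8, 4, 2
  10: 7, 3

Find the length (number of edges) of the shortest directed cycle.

For each vertex v, BFS finds the shortest path from v back to v.
The shortest such closed walk is 5 → 4 → 8 → 5, length 3.

3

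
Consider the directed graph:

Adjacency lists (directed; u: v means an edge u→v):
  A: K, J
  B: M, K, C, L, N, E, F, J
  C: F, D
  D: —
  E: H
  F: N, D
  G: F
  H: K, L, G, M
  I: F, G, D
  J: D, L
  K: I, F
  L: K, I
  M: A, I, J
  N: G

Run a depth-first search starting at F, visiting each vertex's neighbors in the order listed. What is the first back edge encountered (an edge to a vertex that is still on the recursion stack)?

G→F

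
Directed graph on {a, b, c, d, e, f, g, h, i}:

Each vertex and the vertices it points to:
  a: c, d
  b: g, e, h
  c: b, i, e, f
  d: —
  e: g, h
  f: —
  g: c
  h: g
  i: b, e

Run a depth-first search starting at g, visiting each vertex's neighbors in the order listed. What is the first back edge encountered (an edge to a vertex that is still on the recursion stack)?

b->g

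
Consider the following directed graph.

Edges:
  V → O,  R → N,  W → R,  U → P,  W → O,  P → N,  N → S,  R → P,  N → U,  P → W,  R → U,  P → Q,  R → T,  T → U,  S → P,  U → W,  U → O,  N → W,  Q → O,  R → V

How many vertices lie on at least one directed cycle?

A vertex is on a directed cycle iff it belongs to a strongly connected component of size ≥ 2 (or has a self-loop).
The vertices on cycles are {N, P, R, S, T, U, W} — 7 in total.

7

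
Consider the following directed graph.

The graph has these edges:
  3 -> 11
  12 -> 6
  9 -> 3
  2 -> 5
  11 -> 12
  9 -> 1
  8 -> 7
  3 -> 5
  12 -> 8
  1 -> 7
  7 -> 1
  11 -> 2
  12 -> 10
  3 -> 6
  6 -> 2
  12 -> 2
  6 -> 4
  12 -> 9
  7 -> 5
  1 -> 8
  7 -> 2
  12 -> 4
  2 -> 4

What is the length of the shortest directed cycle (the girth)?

For each vertex v, BFS finds the shortest path from v back to v.
The shortest such closed walk is 1 → 7 → 1, length 2.

2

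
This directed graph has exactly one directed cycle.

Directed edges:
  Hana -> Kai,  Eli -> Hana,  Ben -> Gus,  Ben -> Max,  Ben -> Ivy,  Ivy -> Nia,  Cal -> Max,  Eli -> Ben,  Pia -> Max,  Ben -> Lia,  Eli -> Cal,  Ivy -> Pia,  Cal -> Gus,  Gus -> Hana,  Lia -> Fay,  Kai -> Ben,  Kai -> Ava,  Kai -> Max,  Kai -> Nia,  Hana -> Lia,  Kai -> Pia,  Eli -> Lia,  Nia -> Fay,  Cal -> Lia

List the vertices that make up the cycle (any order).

Ben, Gus, Kai, Hana

DFS with gray/black marking from Hana:
Hana gray
  Lia gray
    Fay gray
    Fay black
  Lia black
  Kai gray
    Nia gray
      Nia→Fay: Fay black — skip
    Nia black
    Ben gray
      Ben→Lia: Lia black — skip
      Ivy gray
        Pia gray
          Max gray
          Max black
        Pia black
        Ivy→Nia: Nia black — skip
      Ivy black
      Ben→Max: Max black — skip
      Gus gray
        Gus→Hana: Hana is gray → back edge
Back edge closes the cycle Hana → Kai → Ben → Gus → Hana; its vertices are {Ben, Gus, Kai, Hana}.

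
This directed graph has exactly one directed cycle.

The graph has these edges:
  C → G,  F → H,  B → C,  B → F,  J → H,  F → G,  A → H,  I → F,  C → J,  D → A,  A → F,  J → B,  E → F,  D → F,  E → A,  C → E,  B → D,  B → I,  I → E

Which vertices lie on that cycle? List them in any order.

B, C, J

DFS with gray/black marking from C:
C gray
  E gray
    A gray
      F gray
        G gray
        G black
        H gray
        H black
      F black
      A→H: H black — skip
    A black
    E→F: F black — skip
  E black
  J gray
    J→H: H black — skip
    B gray
      I gray
        I→E: E black — skip
        I→F: F black — skip
      I black
      D gray
        D→F: F black — skip
        D→A: A black — skip
      D black
      B→C: C is gray → back edge
Back edge closes the cycle C → J → B → C; its vertices are {B, C, J}.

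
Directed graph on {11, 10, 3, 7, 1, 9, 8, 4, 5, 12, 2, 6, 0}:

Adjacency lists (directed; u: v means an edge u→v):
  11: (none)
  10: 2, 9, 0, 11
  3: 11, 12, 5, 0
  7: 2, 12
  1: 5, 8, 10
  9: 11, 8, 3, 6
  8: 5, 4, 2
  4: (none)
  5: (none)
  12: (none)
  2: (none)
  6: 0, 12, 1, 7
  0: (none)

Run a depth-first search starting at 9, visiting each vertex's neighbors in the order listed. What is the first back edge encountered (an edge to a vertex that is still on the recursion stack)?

10→9

DFS from 9 (visiting each vertex's neighbors in the order listed); mark gray on enter, black on exit:
9 gray
  11 gray
  11 black
  8 gray
    5 gray
    5 black
    4 gray
    4 black
    2 gray
    2 black
  8 black
  3 gray
    3→11: 11 black — skip
    12 gray
    12 black
    3→5: 5 black — skip
    0 gray
    0 black
  3 black
  6 gray
    6→0: 0 black — skip
    6→12: 12 black — skip
    1 gray
      1→5: 5 black — skip
      1→8: 8 black — skip
      10 gray
        10→2: 2 black — skip
        10→9: 9 is gray → back edge
First back edge: 10 → 9.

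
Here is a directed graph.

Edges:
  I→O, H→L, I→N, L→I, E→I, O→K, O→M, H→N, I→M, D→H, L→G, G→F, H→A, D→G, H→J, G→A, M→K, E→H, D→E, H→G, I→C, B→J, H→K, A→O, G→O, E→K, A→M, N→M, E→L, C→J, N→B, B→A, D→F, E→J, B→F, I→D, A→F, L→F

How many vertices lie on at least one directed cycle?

5

A vertex is on a directed cycle iff it belongs to a strongly connected component of size ≥ 2 (or has a self-loop).
The vertices on cycles are {D, E, H, I, L} — 5 in total.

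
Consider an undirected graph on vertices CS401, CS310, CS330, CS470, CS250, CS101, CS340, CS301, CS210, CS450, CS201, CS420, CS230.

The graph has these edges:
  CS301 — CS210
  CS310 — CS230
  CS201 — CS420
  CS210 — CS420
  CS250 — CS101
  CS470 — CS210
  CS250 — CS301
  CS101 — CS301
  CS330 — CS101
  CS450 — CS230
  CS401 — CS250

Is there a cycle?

DFS, tracking each vertex's parent; an edge to a visited non-parent vertex closes a cycle.
Start from CS301:
visit CS301 (parent –)
  visit CS210 (parent CS301)
    CS210–CS301: parent, skip
    visit CS420 (parent CS210)
      CS420–CS210: parent, skip
      visit CS201 (parent CS420)
        CS201–CS420: parent, skip
    visit CS470 (parent CS210)
      CS470–CS210: parent, skip
  visit CS250 (parent CS301)
    visit CS401 (parent CS250)
      CS401–CS250: parent, skip
    visit CS101 (parent CS250)
      CS101–CS301: CS301 visited and ≠ parent → cycle
Cycle: CS301 – CS250 – CS101 – CS301.

Yes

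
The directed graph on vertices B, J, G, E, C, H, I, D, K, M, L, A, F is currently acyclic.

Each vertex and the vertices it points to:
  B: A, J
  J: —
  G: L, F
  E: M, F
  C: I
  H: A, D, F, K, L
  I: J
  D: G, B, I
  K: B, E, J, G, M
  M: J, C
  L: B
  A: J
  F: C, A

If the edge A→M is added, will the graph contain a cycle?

Adding A→M creates a cycle iff M can already reach A.
Explore from M: no path reaches A. The graph stays acyclic.

No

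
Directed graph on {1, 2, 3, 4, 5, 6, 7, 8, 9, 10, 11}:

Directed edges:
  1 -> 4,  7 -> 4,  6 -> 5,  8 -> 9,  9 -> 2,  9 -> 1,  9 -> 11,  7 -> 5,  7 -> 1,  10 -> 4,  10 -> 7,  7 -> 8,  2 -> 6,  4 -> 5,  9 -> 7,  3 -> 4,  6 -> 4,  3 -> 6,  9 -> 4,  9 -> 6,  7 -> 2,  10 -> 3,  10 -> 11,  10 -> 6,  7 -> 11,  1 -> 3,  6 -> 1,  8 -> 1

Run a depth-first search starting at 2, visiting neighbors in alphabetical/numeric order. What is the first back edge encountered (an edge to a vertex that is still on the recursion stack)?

DFS from 2 (visiting neighbors in alphabetical/numeric order); mark gray on enter, black on exit:
2 gray
  6 gray
    1 gray
      3 gray
        4 gray
          5 gray
          5 black
        4 black
        3→6: 6 is gray → back edge
First back edge: 3 → 6.

3→6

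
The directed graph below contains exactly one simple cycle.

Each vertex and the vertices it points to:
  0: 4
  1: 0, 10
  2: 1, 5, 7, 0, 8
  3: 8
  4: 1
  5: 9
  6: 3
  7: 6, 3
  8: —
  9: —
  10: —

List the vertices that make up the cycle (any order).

0, 1, 4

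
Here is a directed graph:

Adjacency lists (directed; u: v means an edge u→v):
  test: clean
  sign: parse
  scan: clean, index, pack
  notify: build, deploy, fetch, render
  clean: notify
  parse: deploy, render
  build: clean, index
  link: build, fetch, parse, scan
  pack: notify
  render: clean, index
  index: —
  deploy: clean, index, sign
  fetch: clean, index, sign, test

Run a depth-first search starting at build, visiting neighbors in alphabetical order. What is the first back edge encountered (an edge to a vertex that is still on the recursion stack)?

notify->build

DFS from build (visiting neighbors in alphabetical order); mark gray on enter, black on exit:
build gray
  clean gray
    notify gray
      notify→build: build is gray → back edge
First back edge: notify → build.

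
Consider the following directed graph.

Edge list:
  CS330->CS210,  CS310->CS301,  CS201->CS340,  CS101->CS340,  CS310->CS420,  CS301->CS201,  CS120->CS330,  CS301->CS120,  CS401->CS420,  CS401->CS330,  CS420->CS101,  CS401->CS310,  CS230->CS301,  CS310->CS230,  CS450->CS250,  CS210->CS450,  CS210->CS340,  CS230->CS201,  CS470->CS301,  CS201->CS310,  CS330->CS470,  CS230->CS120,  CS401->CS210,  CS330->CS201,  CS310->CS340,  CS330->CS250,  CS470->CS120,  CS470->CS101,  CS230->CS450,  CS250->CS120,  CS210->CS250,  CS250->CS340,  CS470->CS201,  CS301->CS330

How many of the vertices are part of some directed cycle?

10

A vertex is on a directed cycle iff it belongs to a strongly connected component of size ≥ 2 (or has a self-loop).
The vertices on cycles are {CS120, CS201, CS210, CS230, CS250, CS301, CS310, CS330, CS450, CS470} — 10 in total.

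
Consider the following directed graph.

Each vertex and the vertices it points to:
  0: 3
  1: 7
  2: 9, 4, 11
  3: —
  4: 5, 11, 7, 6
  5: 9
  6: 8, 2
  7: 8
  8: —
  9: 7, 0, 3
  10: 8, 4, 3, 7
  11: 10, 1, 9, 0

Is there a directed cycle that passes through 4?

4 is on a cycle iff 4 can reach itself via ≥1 edge.
4 → 11 → 10 → 4 — yes.

Yes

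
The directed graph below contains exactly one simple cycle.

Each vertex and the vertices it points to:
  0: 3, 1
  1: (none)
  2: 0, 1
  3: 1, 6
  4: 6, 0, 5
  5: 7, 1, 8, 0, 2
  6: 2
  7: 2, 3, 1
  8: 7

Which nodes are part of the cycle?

DFS with gray/black marking from 6:
6 gray
  2 gray
    0 gray
      3 gray
        1 gray
        1 black
        3→6: 6 is gray → back edge
Back edge closes the cycle 6 → 2 → 0 → 3 → 6; its vertices are {0, 2, 3, 6}.

0, 2, 3, 6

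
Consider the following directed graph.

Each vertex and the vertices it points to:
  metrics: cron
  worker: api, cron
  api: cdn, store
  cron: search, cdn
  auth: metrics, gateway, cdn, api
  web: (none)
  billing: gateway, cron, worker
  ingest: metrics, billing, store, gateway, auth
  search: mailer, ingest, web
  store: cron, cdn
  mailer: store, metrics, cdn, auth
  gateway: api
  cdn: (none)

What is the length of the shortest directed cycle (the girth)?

4

For each vertex v, BFS finds the shortest path from v back to v.
The shortest such closed walk is search → mailer → store → cron → search, length 4.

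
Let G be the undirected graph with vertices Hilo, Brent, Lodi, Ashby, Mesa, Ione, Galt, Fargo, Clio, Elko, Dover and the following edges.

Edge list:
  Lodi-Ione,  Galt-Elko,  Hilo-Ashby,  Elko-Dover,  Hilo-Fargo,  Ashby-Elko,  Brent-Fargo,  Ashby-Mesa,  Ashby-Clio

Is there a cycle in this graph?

No

DFS, tracking each vertex's parent; an edge to a visited non-parent vertex closes a cycle.
Start from Hilo:
visit Hilo (parent –)
  visit Ashby (parent Hilo)
    visit Mesa (parent Ashby)
      Mesa–Ashby: parent, skip
    Ashby–Hilo: parent, skip
    visit Clio (parent Ashby)
      Clio–Ashby: parent, skip
    visit Elko (parent Ashby)
      visit Galt (parent Elko)
        Galt–Elko: parent, skip
      Elko–Ashby: parent, skip
      visit Dover (parent Elko)
        Dover–Elko: parent, skip
  visit Fargo (parent Hilo)
    visit Brent (parent Fargo)
      Brent–Fargo: parent, skip
    Fargo–Hilo: parent, skip
visit Lodi (parent –)
  visit Ione (parent Lodi)
    Ione–Lodi: parent, skip
No non-parent visited neighbor found — the graph is a forest.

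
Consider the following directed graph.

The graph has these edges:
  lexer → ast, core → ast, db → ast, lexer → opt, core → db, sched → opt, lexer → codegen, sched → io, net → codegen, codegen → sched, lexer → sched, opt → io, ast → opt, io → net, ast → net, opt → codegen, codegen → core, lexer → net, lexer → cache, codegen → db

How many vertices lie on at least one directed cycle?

A vertex is on a directed cycle iff it belongs to a strongly connected component of size ≥ 2 (or has a self-loop).
The vertices on cycles are {db, io, ast, net, opt, core, sched, codegen} — 8 in total.

8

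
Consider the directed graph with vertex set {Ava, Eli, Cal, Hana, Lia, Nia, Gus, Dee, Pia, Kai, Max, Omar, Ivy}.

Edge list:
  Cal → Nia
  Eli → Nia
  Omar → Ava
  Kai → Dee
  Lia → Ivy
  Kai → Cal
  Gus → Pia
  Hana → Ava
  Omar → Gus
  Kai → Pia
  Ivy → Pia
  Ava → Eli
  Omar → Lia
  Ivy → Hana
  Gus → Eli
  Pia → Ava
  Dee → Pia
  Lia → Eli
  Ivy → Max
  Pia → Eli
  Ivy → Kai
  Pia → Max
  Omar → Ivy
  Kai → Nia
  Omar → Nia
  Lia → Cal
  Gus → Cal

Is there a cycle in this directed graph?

No

DFS with white/gray/black marking, starting from Max:
Max gray
Max black
Ava gray
  Eli gray
    Nia gray
    Nia black
  Eli black
Ava black
Cal gray
  Cal→Nia: Nia black — skip
Cal black
Hana gray
  Hana→Ava: Ava black — skip
Hana black
Lia gray
  Ivy gray
    Pia gray
      Pia→Ava: Ava black — skip
      Pia→Eli: Eli black — skip
      Pia→Max: Max black — skip
    Pia black
    Ivy→Max: Max black — skip
    Kai gray
      Kai→Cal: Cal black — skip
      Kai→Nia: Nia black — skip
      Kai→Pia: Pia black — skip
      Dee gray
        Dee→Pia: Pia black — skip
      Dee black
    Kai black
    Ivy→Hana: Hana black — skip
  Ivy black
  Lia→Cal: Cal black — skip
  Lia→Eli: Eli black — skip
Lia black
Gus gray
  Gus→Eli: Eli black — skip
  Gus→Pia: Pia black — skip
  Gus→Cal: Cal black — skip
Gus black
Omar gray
  Omar→Ivy: Ivy black — skip
  Omar→Nia: Nia black — skip
  Omar→Gus: Gus black — skip
  Omar→Lia: Lia black — skip
  Omar→Ava: Ava black — skip
Omar black
Every edge goes to a white or black vertex — no back edge, so the graph is acyclic.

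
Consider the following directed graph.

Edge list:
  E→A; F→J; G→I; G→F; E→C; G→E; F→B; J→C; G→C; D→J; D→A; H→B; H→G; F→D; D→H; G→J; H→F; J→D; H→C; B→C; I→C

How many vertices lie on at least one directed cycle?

A vertex is on a directed cycle iff it belongs to a strongly connected component of size ≥ 2 (or has a self-loop).
The vertices on cycles are {D, F, G, H, J} — 5 in total.

5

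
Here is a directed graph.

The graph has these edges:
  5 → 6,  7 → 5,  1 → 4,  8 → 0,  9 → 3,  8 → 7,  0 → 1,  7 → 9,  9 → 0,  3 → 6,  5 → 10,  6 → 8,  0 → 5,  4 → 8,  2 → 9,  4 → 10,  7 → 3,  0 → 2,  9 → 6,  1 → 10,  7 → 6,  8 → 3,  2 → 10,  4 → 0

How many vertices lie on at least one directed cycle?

10

A vertex is on a directed cycle iff it belongs to a strongly connected component of size ≥ 2 (or has a self-loop).
The vertices on cycles are {0, 1, 2, 3, 4, 5, 6, 7, 8, 9} — 10 in total.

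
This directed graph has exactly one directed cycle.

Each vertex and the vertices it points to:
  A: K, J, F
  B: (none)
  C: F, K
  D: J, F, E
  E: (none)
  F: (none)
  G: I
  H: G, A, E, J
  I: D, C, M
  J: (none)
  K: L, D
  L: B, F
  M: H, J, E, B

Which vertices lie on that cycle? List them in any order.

G, H, I, M

DFS with gray/black marking from H:
H gray
  G gray
    I gray
      D gray
        J gray
        J black
        F gray
        F black
        E gray
        E black
      D black
      C gray
        C→F: F black — skip
        K gray
          L gray
            B gray
            B black
            L→F: F black — skip
          L black
          K→D: D black — skip
        K black
      C black
      M gray
        M→H: H is gray → back edge
Back edge closes the cycle H → G → I → M → H; its vertices are {G, H, I, M}.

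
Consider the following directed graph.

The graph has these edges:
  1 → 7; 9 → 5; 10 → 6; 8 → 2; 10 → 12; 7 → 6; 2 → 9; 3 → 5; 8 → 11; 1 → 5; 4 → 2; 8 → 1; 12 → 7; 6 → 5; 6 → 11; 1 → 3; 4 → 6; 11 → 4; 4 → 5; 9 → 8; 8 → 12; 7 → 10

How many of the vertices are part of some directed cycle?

10

A vertex is on a directed cycle iff it belongs to a strongly connected component of size ≥ 2 (or has a self-loop).
The vertices on cycles are {1, 2, 4, 6, 7, 8, 9, 10, 11, 12} — 10 in total.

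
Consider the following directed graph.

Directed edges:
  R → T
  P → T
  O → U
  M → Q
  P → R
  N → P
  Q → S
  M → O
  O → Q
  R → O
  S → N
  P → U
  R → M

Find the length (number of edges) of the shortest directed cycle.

6

For each vertex v, BFS finds the shortest path from v back to v.
The shortest such closed walk is N → P → R → O → Q → S → N, length 6.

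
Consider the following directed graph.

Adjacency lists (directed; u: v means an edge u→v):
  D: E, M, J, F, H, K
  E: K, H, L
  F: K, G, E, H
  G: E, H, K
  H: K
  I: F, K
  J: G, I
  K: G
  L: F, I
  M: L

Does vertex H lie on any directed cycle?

Yes

H is on a cycle iff H can reach itself via ≥1 edge.
H → K → G → H — yes.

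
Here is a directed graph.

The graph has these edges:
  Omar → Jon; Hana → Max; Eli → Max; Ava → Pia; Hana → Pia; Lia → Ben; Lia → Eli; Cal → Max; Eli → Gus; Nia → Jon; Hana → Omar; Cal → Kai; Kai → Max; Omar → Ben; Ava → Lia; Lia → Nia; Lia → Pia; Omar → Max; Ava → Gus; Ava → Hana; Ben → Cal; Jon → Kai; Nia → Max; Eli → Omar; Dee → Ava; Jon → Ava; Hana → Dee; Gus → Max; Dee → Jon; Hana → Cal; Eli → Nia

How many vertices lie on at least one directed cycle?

8

A vertex is on a directed cycle iff it belongs to a strongly connected component of size ≥ 2 (or has a self-loop).
The vertices on cycles are {Ava, Dee, Eli, Jon, Lia, Nia, Hana, Omar} — 8 in total.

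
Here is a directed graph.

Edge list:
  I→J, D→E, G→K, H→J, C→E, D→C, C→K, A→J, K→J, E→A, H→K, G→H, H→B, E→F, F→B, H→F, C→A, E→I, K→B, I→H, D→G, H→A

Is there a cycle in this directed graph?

No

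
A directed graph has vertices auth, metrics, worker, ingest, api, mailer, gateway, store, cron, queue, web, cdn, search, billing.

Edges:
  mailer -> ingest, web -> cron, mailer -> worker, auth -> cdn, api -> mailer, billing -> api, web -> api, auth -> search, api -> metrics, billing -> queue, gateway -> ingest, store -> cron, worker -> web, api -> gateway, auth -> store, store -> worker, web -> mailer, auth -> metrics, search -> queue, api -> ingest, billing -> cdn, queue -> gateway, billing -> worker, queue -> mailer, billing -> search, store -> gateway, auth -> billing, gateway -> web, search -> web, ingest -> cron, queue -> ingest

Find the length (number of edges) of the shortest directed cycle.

3

For each vertex v, BFS finds the shortest path from v back to v.
The shortest such closed walk is api → gateway → web → api, length 3.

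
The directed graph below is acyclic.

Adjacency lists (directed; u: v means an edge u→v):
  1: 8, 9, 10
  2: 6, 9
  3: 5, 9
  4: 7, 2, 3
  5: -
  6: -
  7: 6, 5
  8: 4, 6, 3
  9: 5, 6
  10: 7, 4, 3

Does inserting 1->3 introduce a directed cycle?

No

Adding 1→3 creates a cycle iff 3 can already reach 1.
Explore from 3: no path reaches 1. The graph stays acyclic.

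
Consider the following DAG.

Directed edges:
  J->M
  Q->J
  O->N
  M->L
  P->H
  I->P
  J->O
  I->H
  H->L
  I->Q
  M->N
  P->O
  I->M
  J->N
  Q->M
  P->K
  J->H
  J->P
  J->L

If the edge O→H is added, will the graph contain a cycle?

No

Adding O→H creates a cycle iff H can already reach O.
Explore from H: no path reaches O. The graph stays acyclic.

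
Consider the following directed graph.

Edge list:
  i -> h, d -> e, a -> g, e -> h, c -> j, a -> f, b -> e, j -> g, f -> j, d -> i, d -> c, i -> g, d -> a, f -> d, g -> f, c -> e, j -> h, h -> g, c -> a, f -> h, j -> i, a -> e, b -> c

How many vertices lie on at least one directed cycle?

9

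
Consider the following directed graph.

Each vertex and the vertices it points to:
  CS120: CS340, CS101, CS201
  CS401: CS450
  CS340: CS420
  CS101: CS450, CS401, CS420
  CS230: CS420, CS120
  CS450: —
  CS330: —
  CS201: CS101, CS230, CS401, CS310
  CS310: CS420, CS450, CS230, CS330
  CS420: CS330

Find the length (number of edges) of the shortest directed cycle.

For each vertex v, BFS finds the shortest path from v back to v.
The shortest such closed walk is CS120 → CS201 → CS230 → CS120, length 3.

3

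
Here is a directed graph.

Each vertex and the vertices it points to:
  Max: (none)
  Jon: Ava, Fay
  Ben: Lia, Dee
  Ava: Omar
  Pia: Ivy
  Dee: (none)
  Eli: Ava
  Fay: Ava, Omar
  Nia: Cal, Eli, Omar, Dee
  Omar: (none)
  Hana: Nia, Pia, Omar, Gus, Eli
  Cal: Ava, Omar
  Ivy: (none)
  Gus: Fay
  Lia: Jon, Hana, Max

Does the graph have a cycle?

No

DFS with white/gray/black marking, starting from Fay:
Fay gray
  Ava gray
    Omar gray
    Omar black
  Ava black
  Fay→Omar: Omar black — skip
Fay black
Max gray
Max black
Jon gray
  Jon→Ava: Ava black — skip
  Jon→Fay: Fay black — skip
Jon black
Ben gray
  Lia gray
    Lia→Jon: Jon black — skip
    Hana gray
      Nia gray
        Cal gray
          Cal→Ava: Ava black — skip
          Cal→Omar: Omar black — skip
        Cal black
        Eli gray
          Eli→Ava: Ava black — skip
        Eli black
        Nia→Omar: Omar black — skip
        Dee gray
        Dee black
      Nia black
      Pia gray
        Ivy gray
        Ivy black
      Pia black
      Hana→Omar: Omar black — skip
      Gus gray
        Gus→Fay: Fay black — skip
      Gus black
      Hana→Eli: Eli black — skip
    Hana black
    Lia→Max: Max black — skip
  Lia black
  Ben→Dee: Dee black — skip
Ben black
Every edge goes to a white or black vertex — no back edge, so the graph is acyclic.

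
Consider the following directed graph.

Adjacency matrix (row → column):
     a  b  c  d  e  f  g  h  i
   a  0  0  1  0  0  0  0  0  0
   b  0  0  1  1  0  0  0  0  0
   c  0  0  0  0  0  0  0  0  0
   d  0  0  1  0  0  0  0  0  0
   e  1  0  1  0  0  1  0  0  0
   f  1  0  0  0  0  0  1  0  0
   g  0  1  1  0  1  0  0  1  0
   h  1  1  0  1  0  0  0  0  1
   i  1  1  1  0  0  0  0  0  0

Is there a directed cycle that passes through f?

f is on a cycle iff f can reach itself via ≥1 edge.
f → g → e → f — yes.

Yes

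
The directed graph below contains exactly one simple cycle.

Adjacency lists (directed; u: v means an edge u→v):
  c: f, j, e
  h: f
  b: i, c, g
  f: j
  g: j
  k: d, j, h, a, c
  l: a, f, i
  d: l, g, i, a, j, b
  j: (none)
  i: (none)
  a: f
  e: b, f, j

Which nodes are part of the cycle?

b, c, e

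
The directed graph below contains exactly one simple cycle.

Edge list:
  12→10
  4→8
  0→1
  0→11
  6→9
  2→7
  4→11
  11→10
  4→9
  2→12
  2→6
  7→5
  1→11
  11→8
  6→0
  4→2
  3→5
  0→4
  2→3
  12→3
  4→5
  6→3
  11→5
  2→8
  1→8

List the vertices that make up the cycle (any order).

0, 2, 4, 6

DFS with gray/black marking from 2:
2 gray
  8 gray
  8 black
  7 gray
    5 gray
    5 black
  7 black
  12 gray
    10 gray
    10 black
    3 gray
      3→5: 5 black — skip
    3 black
  12 black
  6 gray
    9 gray
    9 black
    6→3: 3 black — skip
    0 gray
      4 gray
        4→8: 8 black — skip
        4→2: 2 is gray → back edge
Back edge closes the cycle 2 → 6 → 0 → 4 → 2; its vertices are {0, 2, 4, 6}.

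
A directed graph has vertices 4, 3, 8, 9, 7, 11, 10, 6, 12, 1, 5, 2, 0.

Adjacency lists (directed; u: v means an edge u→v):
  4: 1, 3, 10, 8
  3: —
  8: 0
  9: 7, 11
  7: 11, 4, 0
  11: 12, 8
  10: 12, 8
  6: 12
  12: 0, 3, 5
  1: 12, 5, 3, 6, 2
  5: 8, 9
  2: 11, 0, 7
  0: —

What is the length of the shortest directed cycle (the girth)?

4

For each vertex v, BFS finds the shortest path from v back to v.
The shortest such closed walk is 1 → 2 → 7 → 4 → 1, length 4.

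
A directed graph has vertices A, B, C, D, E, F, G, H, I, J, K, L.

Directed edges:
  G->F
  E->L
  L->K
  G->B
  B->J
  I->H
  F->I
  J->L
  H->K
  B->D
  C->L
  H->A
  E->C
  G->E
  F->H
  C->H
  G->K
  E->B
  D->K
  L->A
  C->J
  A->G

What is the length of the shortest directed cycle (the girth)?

For each vertex v, BFS finds the shortest path from v back to v.
The shortest such closed walk is A → G → F → H → A, length 4.

4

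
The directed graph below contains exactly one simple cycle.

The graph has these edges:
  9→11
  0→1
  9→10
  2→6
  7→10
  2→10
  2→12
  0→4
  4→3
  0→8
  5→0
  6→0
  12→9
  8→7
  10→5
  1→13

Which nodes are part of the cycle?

DFS with gray/black marking from 0:
0 gray
  4 gray
    3 gray
    3 black
  4 black
  8 gray
    7 gray
      10 gray
        5 gray
          5→0: 0 is gray → back edge
Back edge closes the cycle 0 → 8 → 7 → 10 → 5 → 0; its vertices are {0, 5, 7, 8, 10}.

0, 5, 7, 8, 10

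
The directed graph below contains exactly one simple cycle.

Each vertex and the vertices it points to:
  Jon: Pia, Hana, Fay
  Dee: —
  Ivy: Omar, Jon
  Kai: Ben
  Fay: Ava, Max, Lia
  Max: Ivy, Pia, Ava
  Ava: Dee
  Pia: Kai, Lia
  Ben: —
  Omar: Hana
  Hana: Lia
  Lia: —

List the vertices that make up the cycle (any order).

DFS with gray/black marking from Ivy:
Ivy gray
  Omar gray
    Hana gray
      Lia gray
      Lia black
    Hana black
  Omar black
  Jon gray
    Pia gray
      Kai gray
        Ben gray
        Ben black
      Kai black
      Pia→Lia: Lia black — skip
    Pia black
    Jon→Hana: Hana black — skip
    Fay gray
      Ava gray
        Dee gray
        Dee black
      Ava black
      Max gray
        Max→Ivy: Ivy is gray → back edge
Back edge closes the cycle Ivy → Jon → Fay → Max → Ivy; its vertices are {Fay, Ivy, Jon, Max}.

Fay, Ivy, Jon, Max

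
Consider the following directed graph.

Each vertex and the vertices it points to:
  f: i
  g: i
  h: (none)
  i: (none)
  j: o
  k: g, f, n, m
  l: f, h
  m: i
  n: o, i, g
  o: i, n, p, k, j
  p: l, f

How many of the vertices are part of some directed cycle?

4

A vertex is on a directed cycle iff it belongs to a strongly connected component of size ≥ 2 (or has a self-loop).
The vertices on cycles are {j, k, n, o} — 4 in total.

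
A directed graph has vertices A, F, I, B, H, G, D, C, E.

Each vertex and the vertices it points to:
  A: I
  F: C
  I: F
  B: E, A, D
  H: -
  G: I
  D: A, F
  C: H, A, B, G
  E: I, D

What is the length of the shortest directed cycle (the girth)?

4

For each vertex v, BFS finds the shortest path from v back to v.
The shortest such closed walk is C → B → D → F → C, length 4.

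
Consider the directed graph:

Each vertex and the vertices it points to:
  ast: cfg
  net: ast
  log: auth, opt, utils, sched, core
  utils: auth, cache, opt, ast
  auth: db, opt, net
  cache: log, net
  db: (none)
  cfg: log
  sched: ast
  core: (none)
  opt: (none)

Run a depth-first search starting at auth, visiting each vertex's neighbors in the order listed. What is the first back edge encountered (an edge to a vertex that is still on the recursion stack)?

DFS from auth (visiting each vertex's neighbors in the order listed); mark gray on enter, black on exit:
auth gray
  db gray
  db black
  opt gray
  opt black
  net gray
    ast gray
      cfg gray
        log gray
          log→auth: auth is gray → back edge
First back edge: log → auth.

log→auth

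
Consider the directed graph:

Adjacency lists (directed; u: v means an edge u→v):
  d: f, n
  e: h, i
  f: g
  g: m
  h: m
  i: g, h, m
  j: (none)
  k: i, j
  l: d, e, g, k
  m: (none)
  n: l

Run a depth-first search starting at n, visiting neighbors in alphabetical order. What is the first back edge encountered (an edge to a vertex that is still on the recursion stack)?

DFS from n (visiting neighbors in alphabetical order); mark gray on enter, black on exit:
n gray
  l gray
    d gray
      f gray
        g gray
          m gray
          m black
        g black
      f black
      d→n: n is gray → back edge
First back edge: d → n.

d->n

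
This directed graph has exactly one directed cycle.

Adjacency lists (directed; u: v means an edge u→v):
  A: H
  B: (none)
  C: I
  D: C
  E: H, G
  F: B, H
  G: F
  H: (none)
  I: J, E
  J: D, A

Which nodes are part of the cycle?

C, D, I, J

DFS with gray/black marking from I:
I gray
  J gray
    D gray
      C gray
        C→I: I is gray → back edge
Back edge closes the cycle I → J → D → C → I; its vertices are {C, D, I, J}.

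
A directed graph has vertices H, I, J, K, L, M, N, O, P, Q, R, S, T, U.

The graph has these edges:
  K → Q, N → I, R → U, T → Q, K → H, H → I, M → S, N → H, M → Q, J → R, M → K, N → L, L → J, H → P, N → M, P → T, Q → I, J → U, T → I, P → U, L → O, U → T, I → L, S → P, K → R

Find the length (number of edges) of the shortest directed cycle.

For each vertex v, BFS finds the shortest path from v back to v.
The shortest such closed walk is L → J → U → T → I → L, length 5.

5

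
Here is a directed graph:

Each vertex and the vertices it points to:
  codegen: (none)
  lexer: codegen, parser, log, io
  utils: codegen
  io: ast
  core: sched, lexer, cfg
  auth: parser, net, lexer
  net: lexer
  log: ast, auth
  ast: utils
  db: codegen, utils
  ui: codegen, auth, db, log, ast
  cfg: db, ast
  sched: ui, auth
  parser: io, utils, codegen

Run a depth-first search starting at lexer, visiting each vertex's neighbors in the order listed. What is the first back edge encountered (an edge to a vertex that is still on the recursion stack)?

DFS from lexer (visiting each vertex's neighbors in the order listed); mark gray on enter, black on exit:
lexer gray
  codegen gray
  codegen black
  parser gray
    io gray
      ast gray
        utils gray
          utils→codegen: codegen black — skip
        utils black
      ast black
    io black
    parser→utils: utils black — skip
    parser→codegen: codegen black — skip
  parser black
  log gray
    log→ast: ast black — skip
    auth gray
      auth→parser: parser black — skip
      net gray
        net→lexer: lexer is gray → back edge
First back edge: net → lexer.

net->lexer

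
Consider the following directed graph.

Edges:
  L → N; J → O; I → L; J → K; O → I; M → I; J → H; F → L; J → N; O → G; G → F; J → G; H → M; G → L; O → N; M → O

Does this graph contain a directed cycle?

DFS with white/gray/black marking, starting from K:
K gray
K black
F gray
  L gray
    N gray
    N black
  L black
F black
G gray
  G→F: F black — skip
  G→L: L black — skip
G black
H gray
  M gray
    I gray
      I→L: L black — skip
    I black
    O gray
      O→I: I black — skip
      O→N: N black — skip
      O→G: G black — skip
    O black
  M black
H black
J gray
  J→K: K black — skip
  J→G: G black — skip
  J→O: O black — skip
  J→N: N black — skip
  J→H: H black — skip
J black
Every edge goes to a white or black vertex — no back edge, so the graph is acyclic.

No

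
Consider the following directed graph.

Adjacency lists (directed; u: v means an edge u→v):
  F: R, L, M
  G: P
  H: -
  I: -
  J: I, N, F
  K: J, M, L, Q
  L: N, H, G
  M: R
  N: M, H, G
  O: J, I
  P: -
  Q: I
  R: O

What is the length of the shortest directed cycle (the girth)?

4

For each vertex v, BFS finds the shortest path from v back to v.
The shortest such closed walk is J → F → R → O → J, length 4.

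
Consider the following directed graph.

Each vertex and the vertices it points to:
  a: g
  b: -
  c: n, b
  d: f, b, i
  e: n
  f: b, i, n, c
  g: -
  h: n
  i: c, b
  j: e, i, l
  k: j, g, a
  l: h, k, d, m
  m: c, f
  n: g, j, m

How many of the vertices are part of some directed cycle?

11

A vertex is on a directed cycle iff it belongs to a strongly connected component of size ≥ 2 (or has a self-loop).
The vertices on cycles are {c, d, e, f, h, i, j, k, l, m, n} — 11 in total.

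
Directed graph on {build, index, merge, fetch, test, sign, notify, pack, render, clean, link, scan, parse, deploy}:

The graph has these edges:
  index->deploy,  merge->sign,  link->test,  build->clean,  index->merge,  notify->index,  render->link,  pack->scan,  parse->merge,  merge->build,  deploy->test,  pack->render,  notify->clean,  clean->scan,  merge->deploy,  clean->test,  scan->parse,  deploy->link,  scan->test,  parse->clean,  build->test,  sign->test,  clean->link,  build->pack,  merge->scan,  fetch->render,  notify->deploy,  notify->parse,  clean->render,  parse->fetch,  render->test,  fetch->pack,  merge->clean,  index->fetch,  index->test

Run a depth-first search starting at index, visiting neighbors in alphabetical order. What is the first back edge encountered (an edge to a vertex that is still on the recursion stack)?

clean->scan

DFS from index (visiting neighbors in alphabetical order); mark gray on enter, black on exit:
index gray
  deploy gray
    link gray
      test gray
      test black
    link black
    deploy→test: test black — skip
  deploy black
  fetch gray
    pack gray
      render gray
        render→link: link black — skip
        render→test: test black — skip
      render black
      scan gray
        parse gray
          clean gray
            clean→link: link black — skip
            clean→render: render black — skip
            clean→scan: scan is gray → back edge
First back edge: clean → scan.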